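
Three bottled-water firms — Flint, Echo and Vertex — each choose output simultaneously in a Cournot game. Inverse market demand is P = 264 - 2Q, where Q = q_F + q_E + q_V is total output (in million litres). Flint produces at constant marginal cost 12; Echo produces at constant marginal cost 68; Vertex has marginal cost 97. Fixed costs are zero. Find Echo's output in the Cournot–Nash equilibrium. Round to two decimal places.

21.13

Flint's profit: π_F = (264 - 2Q)q_F - (12q_F). Setting ∂π_F/∂q_F = 0: 252 - 4q_F - 2(q_E + q_V) = 0.
Echo's profit: π_E = (264 - 2Q)q_E - (68q_E). Setting ∂π_E/∂q_E = 0: 196 - 4q_E - 2(q_F + q_V) = 0.
Vertex's profit: π_V = (264 - 2Q)q_V - (97q_V). Setting ∂π_V/∂q_V = 0: 167 - 4q_V - 2(q_F + q_E) = 0.
Adding the 3 first-order conditions: 615 − 8Q = 0, so Q = 615/8.
Back-substituting: q_F = (252 − 615/4)/2 = 393/8, q_E = (196 − 615/4)/2 = 169/8, q_V = (167 − 615/4)/2 = 53/8.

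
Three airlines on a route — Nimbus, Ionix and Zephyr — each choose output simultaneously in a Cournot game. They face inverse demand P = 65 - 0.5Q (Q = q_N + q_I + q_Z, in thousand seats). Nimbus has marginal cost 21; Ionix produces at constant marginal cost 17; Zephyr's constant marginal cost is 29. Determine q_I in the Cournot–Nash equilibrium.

Nimbus's profit: π_N = (65 - 0.5Q)q_N - (21q_N). Setting ∂π_N/∂q_N = 0: 44 - q_N - (1/2)(q_I + q_Z) = 0.
Ionix's profit: π_I = (65 - 0.5Q)q_I - (17q_I). Setting ∂π_I/∂q_I = 0: 48 - q_I - (1/2)(q_N + q_Z) = 0.
Zephyr's profit: π_Z = (65 - 0.5Q)q_Z - (29q_Z). Setting ∂π_Z/∂q_Z = 0: 36 - q_Z - (1/2)(q_N + q_I) = 0.
Adding the 3 conditions: 128 − Q − Q = 0, i.e. Q = 64.
Back-substituting: q_N = (44 − 32)/(1/2) = 24, q_I = (48 − 32)/(1/2) = 32, q_Z = (36 − 32)/(1/2) = 8.

32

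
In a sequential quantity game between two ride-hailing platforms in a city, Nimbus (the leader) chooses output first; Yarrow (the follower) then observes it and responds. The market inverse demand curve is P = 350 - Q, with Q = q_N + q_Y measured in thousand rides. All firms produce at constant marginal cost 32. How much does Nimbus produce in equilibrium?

159

The follower Yarrow best-responds to any q_N: π_Y = (350 - Q)q_Y - 32q_Y.
Follower FOC: 318 - q_N - 2q_Y = 0, so q_Y(q_N) = (318 - q_N)/2.
The leader anticipates this reaction. Substituting into P = 350 - Q gives P = 191 - (1/2)q_N, so π_N = (191 - (1/2)q_N)q_N - 32q_N.
Leader FOC: 159 - q_N = 0, so q_N = 159.
Then q_Y = (318 - 159)/2 = 159/2.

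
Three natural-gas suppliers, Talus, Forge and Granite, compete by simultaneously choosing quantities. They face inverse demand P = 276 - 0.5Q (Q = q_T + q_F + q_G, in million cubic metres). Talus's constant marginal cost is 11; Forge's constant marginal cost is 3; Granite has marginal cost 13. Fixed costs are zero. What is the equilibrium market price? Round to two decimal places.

75.75

Talus's profit: π_T = (276 - 0.5Q)q_T - (11q_T). Setting ∂π_T/∂q_T = 0: 265 - q_T - (1/2)(q_F + q_G) = 0.
Forge's profit: π_F = (276 - 0.5Q)q_F - (3q_F). Setting ∂π_F/∂q_F = 0: 273 - q_F - (1/2)(q_T + q_G) = 0.
Granite's profit: π_G = (276 - 0.5Q)q_G - (13q_G). Setting ∂π_G/∂q_G = 0: 263 - q_G - (1/2)(q_T + q_F) = 0.
Adding the 3 first-order conditions: 801 − 2Q = 0, so Q = 801/2.
Back-substituting: q_T = (265 − 801/4)/(1/2) = 259/2, q_F = (273 − 801/4)/(1/2) = 291/2, q_G = (263 − 801/4)/(1/2) = 251/2.
Total output Q = 801/2, so price P = 276 - (1/2)·(801/2) = 303/4.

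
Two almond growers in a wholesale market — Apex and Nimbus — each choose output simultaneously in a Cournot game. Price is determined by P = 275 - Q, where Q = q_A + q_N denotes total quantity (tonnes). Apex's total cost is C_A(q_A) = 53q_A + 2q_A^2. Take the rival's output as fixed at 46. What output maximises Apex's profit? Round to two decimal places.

With the rival's output fixed at 46, Apex's profit is π_A = (275 - 46 - q_A)q_A - (53q_A + 2q_A²) = (229 - q_A)q_A - (53q_A + 2q_A²).
∂π_A/∂q_A = 176 - 6q_A = 0, so q_A = 88/3.

29.33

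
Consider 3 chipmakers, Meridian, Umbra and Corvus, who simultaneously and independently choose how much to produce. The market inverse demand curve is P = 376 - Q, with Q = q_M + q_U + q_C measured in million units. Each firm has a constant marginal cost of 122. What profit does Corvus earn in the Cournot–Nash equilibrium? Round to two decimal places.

A representative firm's profit is π_i = q_i(376 - Q) - 122q_i.
Setting ∂π_i/∂q_i = 0 with rivals' quantities fixed: 254 - 2q_i - Σ_{j≠i} q_j = 0.
With identical firms every q_j equals q_i, so Σ_{j≠i} q_j = 2q_i and 254 = 4q_i, giving q_i = 127/2.
Price P = 376 - 381/2 = 371/2.
Corvus's profit: (371/2 - 122)·(127/2) = 4032.2500.

4032.25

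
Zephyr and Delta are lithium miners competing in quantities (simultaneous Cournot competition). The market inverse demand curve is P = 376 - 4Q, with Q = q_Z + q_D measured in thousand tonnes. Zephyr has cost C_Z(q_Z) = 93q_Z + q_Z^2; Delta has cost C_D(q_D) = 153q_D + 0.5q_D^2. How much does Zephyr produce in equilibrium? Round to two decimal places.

22.36

Zephyr's profit: π_Z = (376 - 4Q)q_Z - (93q_Z + q_Z²). Setting ∂π_Z/∂q_Z = 0: 283 - 10q_Z - 4(q_D) = 0.
Delta's profit: π_D = (376 - 4Q)q_D - (153q_D + (1/2)q_D²). Setting ∂π_D/∂q_D = 0: 223 - 9q_D - 4(q_Z) = 0.
Best responses: q_Z = (283 - 4q_D)/10, q_D = (223 - 4q_Z)/9.
Substituting one into the other gives q_Z = 1655/74 and q_D = 549/37.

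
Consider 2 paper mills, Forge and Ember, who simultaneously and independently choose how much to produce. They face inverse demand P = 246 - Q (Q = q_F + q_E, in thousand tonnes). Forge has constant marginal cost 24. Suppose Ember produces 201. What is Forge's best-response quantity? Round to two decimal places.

10.50

With the rival's output fixed at 201, Forge's profit is π_F = (246 - 201 - q_F)q_F - (24q_F) = (45 - q_F)q_F - (24q_F).
∂π_F/∂q_F = 21 - 2q_F = 0, so q_F = 21/2.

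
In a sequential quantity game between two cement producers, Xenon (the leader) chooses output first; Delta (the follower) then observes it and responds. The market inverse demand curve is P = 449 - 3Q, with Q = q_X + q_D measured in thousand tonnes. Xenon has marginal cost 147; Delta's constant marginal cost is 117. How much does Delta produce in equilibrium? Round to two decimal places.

The follower Delta best-responds to any q_X: π_D = (449 - 3Q)q_D - 117q_D.
Setting the follower's marginal profit to zero, 332 - 3q_X - 6q_D = 0, i.e. q_D = (332 - 3q_X)/6.
Xenon substitutes q_D(q_X) into its own profit: π_X = q_X(449 - 3q_X - (332 - 3q_X)/2) - 147q_X = (283 - (3/2)q_X)q_X - 147q_X.
Leader FOC: 136 - 3q_X = 0, so q_X = 136/3.
Then q_D = (332 - 3·(136/3))/6 = 98/3.

32.67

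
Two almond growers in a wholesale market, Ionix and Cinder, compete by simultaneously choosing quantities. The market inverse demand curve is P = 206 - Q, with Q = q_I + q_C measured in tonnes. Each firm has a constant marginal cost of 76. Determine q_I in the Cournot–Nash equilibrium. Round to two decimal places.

A representative firm's profit is π_i = q_i(206 - Q) - 76q_i.
Setting ∂π_i/∂q_i = 0 with rivals' quantities fixed: 130 - 2q_i - q_j = 0.
With identical firms every q_j equals q_i, so q_j = q_i and 130 = 3q_i, giving q_i = 130/3.

43.33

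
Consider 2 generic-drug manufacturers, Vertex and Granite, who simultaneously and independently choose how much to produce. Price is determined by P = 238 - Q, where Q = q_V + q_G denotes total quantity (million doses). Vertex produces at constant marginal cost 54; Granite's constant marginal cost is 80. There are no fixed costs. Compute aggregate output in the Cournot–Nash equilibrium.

114

Vertex's profit: π_V = (238 - Q)q_V - (54q_V). Setting ∂π_V/∂q_V = 0: 184 - 2q_V - (q_G) = 0.
Granite's profit: π_G = (238 - Q)q_G - (80q_G). Setting ∂π_G/∂q_G = 0: 158 - 2q_G - (q_V) = 0.
So q_V = (184 - q_G)/2 and q_G = (158 - q_V)/2.
Solving the pair: q_V = 70, q_G = 44.
Total output Q = 70 + 44 = 114.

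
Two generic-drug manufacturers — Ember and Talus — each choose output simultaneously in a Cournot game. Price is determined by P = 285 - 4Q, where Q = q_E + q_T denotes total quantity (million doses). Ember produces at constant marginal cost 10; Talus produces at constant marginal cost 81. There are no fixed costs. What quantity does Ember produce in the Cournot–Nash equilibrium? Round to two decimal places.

Ember's profit: π_E = (285 - 4Q)q_E - (10q_E). Setting ∂π_E/∂q_E = 0: 275 - 8q_E - 4(q_T) = 0.
Talus's first-order condition: 204 - 8q_T - 4(q_E) = 0.
So q_E = (275 - 4q_T)/8 and q_T = (204 - 4q_E)/8.
Substituting one into the other gives q_E = 173/6 and q_T = 133/12.

28.83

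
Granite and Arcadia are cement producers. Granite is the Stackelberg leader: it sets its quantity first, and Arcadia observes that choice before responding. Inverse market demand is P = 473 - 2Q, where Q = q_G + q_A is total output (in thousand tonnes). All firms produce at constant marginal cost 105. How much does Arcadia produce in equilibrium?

The follower Arcadia best-responds to any q_G: π_A = (473 - 2Q)q_A - 105q_A.
Follower FOC: 368 - 2q_G - 4q_A = 0, so q_A(q_G) = (368 - 2q_G)/4.
Granite substitutes q_A(q_G) into its own profit: π_G = q_G(473 - 2q_G - (368 - 2q_G)/2) - 105q_G = (289 - q_G)q_G - 105q_G.
Maximising: ∂π_G/∂q_G = 184 - 2q_G = 0, giving q_G = 92.
Then q_A = (368 - 2·92)/4 = 46.

46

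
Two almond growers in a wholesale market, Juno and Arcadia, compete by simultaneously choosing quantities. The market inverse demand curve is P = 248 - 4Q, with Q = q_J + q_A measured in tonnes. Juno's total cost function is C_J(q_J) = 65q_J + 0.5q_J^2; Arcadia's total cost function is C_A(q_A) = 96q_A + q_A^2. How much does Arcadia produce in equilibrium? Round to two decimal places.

Juno's profit: π_J = (248 - 4Q)q_J - (65q_J + (1/2)q_J²). Setting ∂π_J/∂q_J = 0: 183 - 9q_J - 4(q_A) = 0.
Arcadia's profit: π_A = (248 - 4Q)q_A - (96q_A + q_A²). Setting ∂π_A/∂q_A = 0: 152 - 10q_A - 4(q_J) = 0.
Rearranging gives the reaction functions q_J = (183 - 4q_A)/9 and q_A = (152 - 4q_J)/10.
Substituting one into the other gives q_J = 611/37 and q_A = 318/37.

8.59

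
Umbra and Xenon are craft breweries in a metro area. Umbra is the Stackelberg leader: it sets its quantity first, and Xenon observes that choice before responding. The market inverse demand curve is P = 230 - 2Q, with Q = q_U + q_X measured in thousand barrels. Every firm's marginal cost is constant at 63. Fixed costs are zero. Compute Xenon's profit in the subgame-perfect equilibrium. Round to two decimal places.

Solve by backward induction. Given q_U, the follower Xenon maximises π_X = (230 - 2q_U - 2q_X)q_X - 63q_X.
∂π_X/∂q_X = 167 - 2q_U - 4q_X = 0 gives the reaction function q_X = (167 - 2q_U)/4.
Umbra substitutes q_X(q_U) into its own profit: π_U = q_U(230 - 2q_U - (167 - 2q_U)/2) - 63q_U = (293/2 - q_U)q_U - 63q_U.
The leader's first-order condition 167/2 - 2q_U = 0 yields q_U = 167/4.
Then q_X = (167 - 2·(167/4))/4 = 167/8.
Price P = 230 - 2·(501/8) = 419/4.
Xenon's profit: (419/4 - 63)·(167/8) = 871.5313.

871.53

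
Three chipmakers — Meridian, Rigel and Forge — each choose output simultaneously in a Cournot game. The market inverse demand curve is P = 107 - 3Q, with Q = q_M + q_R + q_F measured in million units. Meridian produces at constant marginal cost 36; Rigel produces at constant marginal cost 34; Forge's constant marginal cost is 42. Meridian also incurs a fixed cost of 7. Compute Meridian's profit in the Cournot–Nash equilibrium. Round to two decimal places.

110.19

Meridian's profit: π_M = (107 - 3Q)q_M - (36q_M). Setting ∂π_M/∂q_M = 0: 71 - 6q_M - 3(q_R + q_F) = 0.
Rigel's first-order condition: 73 - 6q_R - 3(q_M + q_F) = 0.
Forge's profit: π_F = (107 - 3Q)q_F - (42q_F). Setting ∂π_F/∂q_F = 0: 65 - 6q_F - 3(q_M + q_R) = 0.
Adding the 3 first-order conditions: 209 − 12Q = 0, so Q = 209/12.
Back-substituting: q_M = (71 − 209/4)/3 = 25/4, q_R = (73 − 209/4)/3 = 83/12, q_F = (65 − 209/4)/3 = 17/4.
Price P = 107 - 3·(209/12) = 219/4.
Meridian's profit: (219/4 - 36)·(25/4) - 7 = 1763/16.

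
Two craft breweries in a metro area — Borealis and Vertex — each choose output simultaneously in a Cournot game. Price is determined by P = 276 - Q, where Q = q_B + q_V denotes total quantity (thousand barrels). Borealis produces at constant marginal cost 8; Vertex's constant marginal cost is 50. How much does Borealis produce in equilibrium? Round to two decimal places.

103.33

Borealis's profit: π_B = (276 - Q)q_B - (8q_B). Setting ∂π_B/∂q_B = 0: 268 - 2q_B - (q_V) = 0.
Vertex's first-order condition: 226 - 2q_V - (q_B) = 0.
Best responses: q_B = (268 - q_V)/2, q_V = (226 - q_B)/2.
Solving the pair: q_B = 310/3, q_V = 184/3.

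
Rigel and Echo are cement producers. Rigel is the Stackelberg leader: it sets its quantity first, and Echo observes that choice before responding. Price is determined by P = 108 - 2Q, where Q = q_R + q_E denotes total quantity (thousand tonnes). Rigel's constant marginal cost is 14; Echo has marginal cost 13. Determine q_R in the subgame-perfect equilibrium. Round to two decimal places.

The follower Echo best-responds to any q_R: π_E = (108 - 2Q)q_E - 13q_E.
Setting the follower's marginal profit to zero, 95 - 2q_R - 4q_E = 0, i.e. q_E = (95 - 2q_R)/4.
The leader anticipates this reaction. Substituting into P = 108 - 2Q gives P = 121/2 - q_R, so π_R = (121/2 - q_R)q_R - 14q_R.
The leader's first-order condition 93/2 - 2q_R = 0 yields q_R = 93/4.
Then q_E = (95 - 2·(93/4))/4 = 97/8.

23.25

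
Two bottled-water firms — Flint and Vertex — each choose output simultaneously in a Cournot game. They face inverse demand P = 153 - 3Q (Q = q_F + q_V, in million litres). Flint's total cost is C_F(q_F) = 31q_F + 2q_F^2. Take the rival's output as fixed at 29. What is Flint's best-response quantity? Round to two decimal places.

With the rival's output fixed at 29, Flint's profit is π_F = (153 - 3·29 - 3q_F)q_F - (31q_F + 2q_F²) = (66 - 3q_F)q_F - (31q_F + 2q_F²).
∂π_F/∂q_F = 35 - 10q_F = 0, so q_F = 7/2.

3.50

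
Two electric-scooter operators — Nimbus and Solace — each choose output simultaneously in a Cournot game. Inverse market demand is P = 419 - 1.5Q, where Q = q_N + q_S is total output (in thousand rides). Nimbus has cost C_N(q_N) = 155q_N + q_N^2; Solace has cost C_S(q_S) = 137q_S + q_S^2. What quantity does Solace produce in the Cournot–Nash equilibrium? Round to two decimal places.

44.57

Nimbus's profit: π_N = (419 - 1.5Q)q_N - (155q_N + q_N²). Setting ∂π_N/∂q_N = 0: 264 - 5q_N - (3/2)(q_S) = 0.
Solace's profit: π_S = (419 - 1.5Q)q_S - (137q_S + q_S²). Setting ∂π_S/∂q_S = 0: 282 - 5q_S - (3/2)(q_N) = 0.
Best responses: q_N = (264 - (3/2)q_S)/5, q_S = (282 - (3/2)q_N)/5.
Solving the pair: q_N = 276/7, q_S = 312/7.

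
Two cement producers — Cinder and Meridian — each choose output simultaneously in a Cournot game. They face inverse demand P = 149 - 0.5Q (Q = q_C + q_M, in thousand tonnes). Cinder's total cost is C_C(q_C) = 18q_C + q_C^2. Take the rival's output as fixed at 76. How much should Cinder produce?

With the rival's output fixed at 76, Cinder's profit is π_C = (149 - (1/2)·76 - (1/2)q_C)q_C - (18q_C + q_C²) = (111 - (1/2)q_C)q_C - (18q_C + q_C²).
∂π_C/∂q_C = 93 - 3q_C = 0, so q_C = 31.

31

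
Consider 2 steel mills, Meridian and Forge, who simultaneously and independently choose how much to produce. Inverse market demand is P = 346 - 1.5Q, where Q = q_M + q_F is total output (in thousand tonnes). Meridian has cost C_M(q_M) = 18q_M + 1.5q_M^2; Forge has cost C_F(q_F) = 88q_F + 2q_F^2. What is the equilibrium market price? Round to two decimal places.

234.11

Meridian's profit: π_M = (346 - 1.5Q)q_M - (18q_M + (3/2)q_M²). Setting ∂π_M/∂q_M = 0: 328 - 6q_M - (3/2)(q_F) = 0.
Forge's profit: π_F = (346 - 1.5Q)q_F - (88q_F + 2q_F²). Setting ∂π_F/∂q_F = 0: 258 - 7q_F - (3/2)(q_M) = 0.
Rearranging gives the reaction functions q_M = (328 - (3/2)q_F)/6 and q_F = (258 - (3/2)q_M)/7.
Solving the pair: q_M = 48.0252, q_F = 1408/53.
Total output Q = 74.5912, so price P = 346 - (3/2)·74.5912 = 234.1132.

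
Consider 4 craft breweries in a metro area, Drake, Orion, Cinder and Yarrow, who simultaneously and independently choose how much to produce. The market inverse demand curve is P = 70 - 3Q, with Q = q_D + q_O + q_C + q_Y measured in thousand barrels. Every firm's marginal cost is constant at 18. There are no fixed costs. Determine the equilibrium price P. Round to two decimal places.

A representative firm's profit is π_i = q_i(70 - 3Q) - 18q_i.
First-order condition (treating rivals' output as given): 52 - 6q_i - 3·Σ_{j≠i} q_j = 0.
By symmetry each firm produces the same amount; substituting Σ_{j≠i} q_j = 3q_i yields q_i = 52/15.
Total output Q = 208/15, so price P = 70 - 3·(208/15) = 142/5.

28.40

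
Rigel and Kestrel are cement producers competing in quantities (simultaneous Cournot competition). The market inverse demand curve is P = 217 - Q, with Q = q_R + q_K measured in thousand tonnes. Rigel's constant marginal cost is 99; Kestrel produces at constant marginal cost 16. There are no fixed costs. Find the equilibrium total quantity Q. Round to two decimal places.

106.33

Rigel's profit: π_R = (217 - Q)q_R - (99q_R). Setting ∂π_R/∂q_R = 0: 118 - 2q_R - (q_K) = 0.
Kestrel's first-order condition: 201 - 2q_K - (q_R) = 0.
So q_R = (118 - q_K)/2 and q_K = (201 - q_R)/2.
Substituting one into the other gives q_R = 35/3 and q_K = 284/3.
Total output Q = 35/3 + 284/3 = 319/3.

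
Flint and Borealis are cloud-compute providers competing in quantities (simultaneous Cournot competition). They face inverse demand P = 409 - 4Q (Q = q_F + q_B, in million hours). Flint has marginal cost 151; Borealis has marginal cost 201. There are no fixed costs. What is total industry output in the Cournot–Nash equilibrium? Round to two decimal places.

Flint's profit: π_F = (409 - 4Q)q_F - (151q_F). Setting ∂π_F/∂q_F = 0: 258 - 8q_F - 4(q_B) = 0.
Borealis's profit: π_B = (409 - 4Q)q_B - (201q_B). Setting ∂π_B/∂q_B = 0: 208 - 8q_B - 4(q_F) = 0.
So q_F = (258 - 4q_B)/8 and q_B = (208 - 4q_F)/8.
Substituting one into the other gives q_F = 77/3 and q_B = 79/6.
Total output Q = 77/3 + 79/6 = 233/6.

38.83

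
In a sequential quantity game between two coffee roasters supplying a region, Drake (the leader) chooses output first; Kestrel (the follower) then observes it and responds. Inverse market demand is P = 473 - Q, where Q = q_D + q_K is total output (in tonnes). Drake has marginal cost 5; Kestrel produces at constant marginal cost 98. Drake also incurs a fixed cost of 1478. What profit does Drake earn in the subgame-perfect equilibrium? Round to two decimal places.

The follower Kestrel best-responds to any q_D: π_K = (473 - Q)q_K - 98q_K.
∂π_K/∂q_K = 375 - q_D - 2q_K = 0 gives the reaction function q_K = (375 - q_D)/2.
Drake substitutes q_K(q_D) into its own profit: π_D = q_D(473 - q_D - (375 - q_D)/2) - 5q_D = (571/2 - (1/2)q_D)q_D - 5q_D.
Maximising: ∂π_D/∂q_D = 561/2 - q_D = 0, giving q_D = 561/2.
Then q_K = (375 - 561/2)/2 = 189/4.
Price P = 473 - 1311/4 = 581/4.
Drake's profit: (581/4 - 5)·(561/2) - 1478 = 37862.1250.

37862.13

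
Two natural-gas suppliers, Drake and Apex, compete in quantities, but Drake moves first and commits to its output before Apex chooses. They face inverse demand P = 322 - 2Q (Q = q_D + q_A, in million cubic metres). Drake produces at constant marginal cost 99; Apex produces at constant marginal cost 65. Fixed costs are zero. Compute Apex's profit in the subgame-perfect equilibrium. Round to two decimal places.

Solve by backward induction. Given q_D, the follower Apex maximises π_A = (322 - 2q_D - 2q_A)q_A - 65q_A.
Follower FOC: 257 - 2q_D - 4q_A = 0, so q_A(q_D) = (257 - 2q_D)/4.
Drake substitutes q_A(q_D) into its own profit: π_D = q_D(322 - 2q_D - (257 - 2q_D)/2) - 99q_D = (387/2 - q_D)q_D - 99q_D.
Maximising: ∂π_D/∂q_D = 189/2 - 2q_D = 0, giving q_D = 189/4.
Then q_A = (257 - 2·(189/4))/4 = 325/8.
Price P = 322 - 2·(703/8) = 585/4.
Apex's profit: (585/4 - 65)·(325/8) = 3300.7813.

3300.78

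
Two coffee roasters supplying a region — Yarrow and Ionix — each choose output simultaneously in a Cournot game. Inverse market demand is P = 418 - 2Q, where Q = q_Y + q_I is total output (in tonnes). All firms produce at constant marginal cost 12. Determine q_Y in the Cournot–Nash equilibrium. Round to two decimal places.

67.67

A representative firm's profit is π_i = q_i(418 - 2Q) - 12q_i.
First-order condition (treating rivals' output as given): 406 - 4q_i - 2q_j = 0.
By symmetry each firm produces the same amount; substituting q_j = q_i yields q_i = 406/6 = 203/3.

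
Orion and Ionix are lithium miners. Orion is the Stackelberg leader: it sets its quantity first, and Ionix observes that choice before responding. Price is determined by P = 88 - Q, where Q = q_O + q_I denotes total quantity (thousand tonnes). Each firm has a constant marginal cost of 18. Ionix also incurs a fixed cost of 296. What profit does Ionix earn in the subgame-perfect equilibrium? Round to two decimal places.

10.25

Solve by backward induction. Given q_O, the follower Ionix maximises π_I = (88 - q_O - q_I)q_I - 18q_I.
∂π_I/∂q_I = 70 - q_O - 2q_I = 0 gives the reaction function q_I = (70 - q_O)/2.
Orion substitutes q_I(q_O) into its own profit: π_O = q_O(88 - q_O - (70 - q_O)/2) - 18q_O = (53 - (1/2)q_O)q_O - 18q_O.
Maximising: ∂π_O/∂q_O = 35 - q_O = 0, giving q_O = 35.
Then q_I = (70 - 35)/2 = 35/2.
Price P = 88 - 105/2 = 71/2.
Ionix's profit: (71/2 - 18)·(35/2) - 296 = 41/4.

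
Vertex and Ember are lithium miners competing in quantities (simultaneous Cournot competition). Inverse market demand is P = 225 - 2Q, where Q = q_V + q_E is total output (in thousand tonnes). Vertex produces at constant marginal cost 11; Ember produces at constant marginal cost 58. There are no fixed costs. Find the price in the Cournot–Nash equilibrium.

Vertex's profit: π_V = (225 - 2Q)q_V - (11q_V). Setting ∂π_V/∂q_V = 0: 214 - 4q_V - 2(q_E) = 0.
Ember's profit: π_E = (225 - 2Q)q_E - (58q_E). Setting ∂π_E/∂q_E = 0: 167 - 4q_E - 2(q_V) = 0.
So q_V = (214 - 2q_E)/4 and q_E = (167 - 2q_V)/4.
Solving the pair: q_V = 87/2, q_E = 20.
Total output Q = 127/2, so price P = 225 - 2·(127/2) = 98.

98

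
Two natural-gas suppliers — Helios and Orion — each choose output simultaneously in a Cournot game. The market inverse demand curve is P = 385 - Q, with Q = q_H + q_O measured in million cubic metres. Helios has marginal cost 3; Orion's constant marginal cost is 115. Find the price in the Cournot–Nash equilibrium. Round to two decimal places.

167.67

Helios's profit: π_H = (385 - Q)q_H - (3q_H). Setting ∂π_H/∂q_H = 0: 382 - 2q_H - (q_O) = 0.
Orion's first-order condition: 270 - 2q_O - (q_H) = 0.
Best responses: q_H = (382 - q_O)/2, q_O = (270 - q_H)/2.
Substituting one into the other gives q_H = 494/3 and q_O = 158/3.
Total output Q = 652/3, so price P = 385 - 652/3 = 503/3.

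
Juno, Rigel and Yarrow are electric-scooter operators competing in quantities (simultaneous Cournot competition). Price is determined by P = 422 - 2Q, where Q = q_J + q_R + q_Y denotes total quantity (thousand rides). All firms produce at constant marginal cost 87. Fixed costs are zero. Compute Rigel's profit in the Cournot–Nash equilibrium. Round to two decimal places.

3507.03

A representative firm's profit is π_i = q_i(422 - 2Q) - 87q_i.
Setting ∂π_i/∂q_i = 0 with rivals' quantities fixed: 335 - 4q_i - 2·Σ_{j≠i} q_j = 0.
By symmetry each firm produces the same amount; substituting Σ_{j≠i} q_j = 2q_i yields q_i = 335/8.
Price P = 422 - 2·(1005/8) = 683/4.
Rigel's profit: (683/4 - 87)·(335/8) = 3507.0313.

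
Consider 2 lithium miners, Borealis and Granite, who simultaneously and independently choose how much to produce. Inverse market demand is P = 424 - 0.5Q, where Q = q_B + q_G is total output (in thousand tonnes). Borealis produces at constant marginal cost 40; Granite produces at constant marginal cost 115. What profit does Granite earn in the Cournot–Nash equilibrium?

12168

Borealis's profit: π_B = (424 - 0.5Q)q_B - (40q_B). Setting ∂π_B/∂q_B = 0: 384 - q_B - (1/2)(q_G) = 0.
Granite's first-order condition: 309 - q_G - (1/2)(q_B) = 0.
Best responses: q_B = (384 - (1/2)q_G), q_G = (309 - (1/2)q_B).
Solving the pair: q_B = 306, q_G = 156.
Price P = 424 - (1/2)·462 = 193.
Granite's profit: (193 - 115)·156 = 12168.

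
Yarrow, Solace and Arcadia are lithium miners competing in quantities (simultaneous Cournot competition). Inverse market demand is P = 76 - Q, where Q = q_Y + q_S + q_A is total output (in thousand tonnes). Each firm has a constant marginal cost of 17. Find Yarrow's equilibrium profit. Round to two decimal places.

A representative firm's profit is π_i = q_i(76 - Q) - 17q_i.
First-order condition (treating rivals' output as given): 59 - 2q_i - Σ_{j≠i} q_j = 0.
With identical firms every q_j equals q_i, so Σ_{j≠i} q_j = 2q_i and 59 = 4q_i, giving q_i = 59/4.
Price P = 76 - 177/4 = 127/4.
Yarrow's profit: (127/4 - 17)·(59/4) = 217.5625.

217.56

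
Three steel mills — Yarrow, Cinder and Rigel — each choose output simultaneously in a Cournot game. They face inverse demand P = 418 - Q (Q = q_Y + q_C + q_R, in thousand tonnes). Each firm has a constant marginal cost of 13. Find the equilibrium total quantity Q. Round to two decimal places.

A representative firm's profit is π_i = q_i(418 - Q) - 13q_i.
First-order condition (treating rivals' output as given): 405 - 2q_i - Σ_{j≠i} q_j = 0.
By symmetry each firm produces the same amount; substituting Σ_{j≠i} q_j = 2q_i yields q_i = 405/4.
Total output Q = 405/4 + 405/4 + 405/4 = 1215/4.

303.75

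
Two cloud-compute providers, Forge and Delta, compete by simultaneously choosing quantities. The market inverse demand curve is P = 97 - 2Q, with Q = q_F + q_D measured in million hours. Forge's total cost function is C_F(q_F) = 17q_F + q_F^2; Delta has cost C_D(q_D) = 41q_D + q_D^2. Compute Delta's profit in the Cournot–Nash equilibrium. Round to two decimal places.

Forge's profit: π_F = (97 - 2Q)q_F - (17q_F + q_F²). Setting ∂π_F/∂q_F = 0: 80 - 6q_F - 2(q_D) = 0.
Delta's profit: π_D = (97 - 2Q)q_D - (41q_D + q_D²). Setting ∂π_D/∂q_D = 0: 56 - 6q_D - 2(q_F) = 0.
Rearranging gives the reaction functions q_F = (80 - 2q_D)/6 and q_D = (56 - 2q_F)/6.
Solving the pair: q_F = 23/2, q_D = 11/2.
Price P = 97 - 2·17 = 63.
Delta's profit: 63·(11/2) - 41·(11/2) - (11/2)² = 363/4.

90.75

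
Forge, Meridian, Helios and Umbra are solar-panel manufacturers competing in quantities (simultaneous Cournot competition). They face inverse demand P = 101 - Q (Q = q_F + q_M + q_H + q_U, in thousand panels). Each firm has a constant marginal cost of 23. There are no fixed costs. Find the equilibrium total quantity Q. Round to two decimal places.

62.40

Each firm earns π_i = (101 - Q)q_i - 23q_i.
Setting ∂π_i/∂q_i = 0 with rivals' quantities fixed: 78 - 2q_i - Σ_{j≠i} q_j = 0.
By symmetry each firm produces the same amount; substituting Σ_{j≠i} q_j = 3q_i yields q_i = 78/5.
Total output Q = 78/5 + 78/5 + 78/5 + 78/5 = 312/5.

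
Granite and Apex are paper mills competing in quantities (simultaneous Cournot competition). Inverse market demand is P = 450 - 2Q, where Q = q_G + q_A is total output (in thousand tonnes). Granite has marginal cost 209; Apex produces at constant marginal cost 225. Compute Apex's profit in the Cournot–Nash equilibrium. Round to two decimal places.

Granite's profit: π_G = (450 - 2Q)q_G - (209q_G). Setting ∂π_G/∂q_G = 0: 241 - 4q_G - 2(q_A) = 0.
Apex's first-order condition: 225 - 4q_A - 2(q_G) = 0.
Rearranging gives the reaction functions q_G = (241 - 2q_A)/4 and q_A = (225 - 2q_G)/4.
Substituting one into the other gives q_G = 257/6 and q_A = 209/6.
Price P = 450 - 2·(233/3) = 884/3.
Apex's profit: (884/3 - 225)·(209/6) = 2426.7222.

2426.72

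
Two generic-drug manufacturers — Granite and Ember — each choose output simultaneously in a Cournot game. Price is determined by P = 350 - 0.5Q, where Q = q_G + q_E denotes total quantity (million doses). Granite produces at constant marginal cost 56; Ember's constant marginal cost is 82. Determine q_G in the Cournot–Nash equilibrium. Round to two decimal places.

213.33

Granite's profit: π_G = (350 - 0.5Q)q_G - (56q_G). Setting ∂π_G/∂q_G = 0: 294 - q_G - (1/2)(q_E) = 0.
Ember's first-order condition: 268 - q_E - (1/2)(q_G) = 0.
Rearranging gives the reaction functions q_G = (294 - (1/2)q_E) and q_E = (268 - (1/2)q_G).
Solving the pair: q_G = 640/3, q_E = 484/3.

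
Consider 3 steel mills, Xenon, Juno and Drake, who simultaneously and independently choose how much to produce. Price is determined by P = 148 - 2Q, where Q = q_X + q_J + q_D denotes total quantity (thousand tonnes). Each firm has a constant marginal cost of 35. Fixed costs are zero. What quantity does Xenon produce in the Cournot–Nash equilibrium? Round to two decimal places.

14.13

Each firm earns π_i = (148 - 2Q)q_i - 35q_i.
First-order condition (treating rivals' output as given): 113 - 4q_i - 2·Σ_{j≠i} q_j = 0.
With identical firms every q_j equals q_i, so Σ_{j≠i} q_j = 2q_i and 113 = 8q_i, giving q_i = 113/8.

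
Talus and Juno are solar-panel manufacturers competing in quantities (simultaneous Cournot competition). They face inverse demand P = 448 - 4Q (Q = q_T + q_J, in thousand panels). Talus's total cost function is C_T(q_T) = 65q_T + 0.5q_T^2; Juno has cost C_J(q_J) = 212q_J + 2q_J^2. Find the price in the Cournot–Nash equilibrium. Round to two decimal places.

263.48

Talus's profit: π_T = (448 - 4Q)q_T - (65q_T + (1/2)q_T²). Setting ∂π_T/∂q_T = 0: 383 - 9q_T - 4(q_J) = 0.
Juno's profit: π_J = (448 - 4Q)q_J - (212q_J + 2q_J²). Setting ∂π_J/∂q_J = 0: 236 - 12q_J - 4(q_T) = 0.
Best responses: q_T = (383 - 4q_J)/9, q_J = (236 - 4q_T)/12.
Substituting one into the other gives q_T = 913/23 and q_J = 148/23.
Total output Q = 1061/23, so price P = 448 - 4·(1061/23) = 263.4783.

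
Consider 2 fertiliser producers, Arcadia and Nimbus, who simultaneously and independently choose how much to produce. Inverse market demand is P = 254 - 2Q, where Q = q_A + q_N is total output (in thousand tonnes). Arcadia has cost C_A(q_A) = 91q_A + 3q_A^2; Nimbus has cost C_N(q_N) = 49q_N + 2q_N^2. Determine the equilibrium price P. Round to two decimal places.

Arcadia's profit: π_A = (254 - 2Q)q_A - (91q_A + 3q_A²). Setting ∂π_A/∂q_A = 0: 163 - 10q_A - 2(q_N) = 0.
Nimbus's first-order condition: 205 - 8q_N - 2(q_A) = 0.
So q_A = (163 - 2q_N)/10 and q_N = (205 - 2q_A)/8.
Substituting one into the other gives q_A = 447/38 and q_N = 431/19.
Total output Q = 1309/38, so price P = 254 - 2·(1309/38) = 185.1053.

185.11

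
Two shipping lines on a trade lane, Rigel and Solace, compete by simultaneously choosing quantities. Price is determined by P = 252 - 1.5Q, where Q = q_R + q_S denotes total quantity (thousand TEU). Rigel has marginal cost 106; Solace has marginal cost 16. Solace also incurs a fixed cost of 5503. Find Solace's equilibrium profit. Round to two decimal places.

Rigel's profit: π_R = (252 - 1.5Q)q_R - (106q_R). Setting ∂π_R/∂q_R = 0: 146 - 3q_R - (3/2)(q_S) = 0.
Solace's profit: π_S = (252 - 1.5Q)q_S - (16q_S). Setting ∂π_S/∂q_S = 0: 236 - 3q_S - (3/2)(q_R) = 0.
Rearranging gives the reaction functions q_R = (146 - (3/2)q_S)/3 and q_S = (236 - (3/2)q_R)/3.
Solving the pair: q_R = 112/9, q_S = 652/9.
Price P = 252 - (3/2)·(764/9) = 374/3.
Solace's profit: (374/3 - 16)·(652/9) - 5503 = 2369.2963.

2369.30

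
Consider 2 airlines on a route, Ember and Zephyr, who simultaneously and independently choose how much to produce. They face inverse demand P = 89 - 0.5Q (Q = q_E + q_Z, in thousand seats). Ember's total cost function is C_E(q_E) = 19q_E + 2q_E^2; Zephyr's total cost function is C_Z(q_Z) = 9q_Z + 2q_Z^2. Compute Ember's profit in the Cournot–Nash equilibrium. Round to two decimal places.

Ember's profit: π_E = (89 - 0.5Q)q_E - (19q_E + 2q_E²). Setting ∂π_E/∂q_E = 0: 70 - 5q_E - (1/2)(q_Z) = 0.
Zephyr's profit: π_Z = (89 - 0.5Q)q_Z - (9q_Z + 2q_Z²). Setting ∂π_Z/∂q_Z = 0: 80 - 5q_Z - (1/2)(q_E) = 0.
Best responses: q_E = (70 - (1/2)q_Z)/5, q_Z = (80 - (1/2)q_E)/5.
Substituting one into the other gives q_E = 1240/99 and q_Z = 1460/99.
Price P = 89 - (1/2)·(300/11) = 829/11.
Ember's profit: (829/11)·(1240/99) - 19·(1240/99) - 2(1240/99)² = 392.2049.

392.20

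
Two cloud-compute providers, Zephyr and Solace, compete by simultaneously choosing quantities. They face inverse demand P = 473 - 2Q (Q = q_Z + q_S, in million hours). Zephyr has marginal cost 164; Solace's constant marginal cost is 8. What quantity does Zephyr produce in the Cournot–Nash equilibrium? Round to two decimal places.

Zephyr's profit: π_Z = (473 - 2Q)q_Z - (164q_Z). Setting ∂π_Z/∂q_Z = 0: 309 - 4q_Z - 2(q_S) = 0.
Solace's profit: π_S = (473 - 2Q)q_S - (8q_S). Setting ∂π_S/∂q_S = 0: 465 - 4q_S - 2(q_Z) = 0.
So q_Z = (309 - 2q_S)/4 and q_S = (465 - 2q_Z)/4.
Solving the pair: q_Z = 51/2, q_S = 207/2.

25.50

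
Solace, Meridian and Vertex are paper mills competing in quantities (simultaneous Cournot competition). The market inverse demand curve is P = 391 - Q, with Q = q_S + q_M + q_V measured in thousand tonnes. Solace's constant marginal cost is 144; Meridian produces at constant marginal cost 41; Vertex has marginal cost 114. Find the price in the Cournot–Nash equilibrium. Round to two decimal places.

Solace's profit: π_S = (391 - Q)q_S - (144q_S). Setting ∂π_S/∂q_S = 0: 247 - 2q_S - (q_M + q_V) = 0.
Meridian's first-order condition: 350 - 2q_M - (q_S + q_V) = 0.
Vertex's first-order condition: 277 - 2q_V - (q_S + q_M) = 0.
Adding the 3 conditions: 874 − 2Q − 2Q = 0, i.e. Q = 437/2.
Back-substituting: q_S = (247 − 437/2) = 57/2, q_M = (350 − 437/2) = 263/2, q_V = (277 − 437/2) = 117/2.
Total output Q = 437/2, so price P = 391 - 437/2 = 345/2.

172.50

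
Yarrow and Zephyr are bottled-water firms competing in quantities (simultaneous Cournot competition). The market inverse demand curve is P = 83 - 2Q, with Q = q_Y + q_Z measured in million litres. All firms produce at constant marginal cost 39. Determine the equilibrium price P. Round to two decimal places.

A representative firm's profit is π_i = q_i(83 - 2Q) - 39q_i.
Setting ∂π_i/∂q_i = 0 with rivals' quantities fixed: 44 - 4q_i - 2q_j = 0.
With identical firms every q_j equals q_i, so q_j = q_i and 44 = 6q_i, giving q_i = 22/3.
Total output Q = 44/3, so price P = 83 - 2·(44/3) = 161/3.

53.67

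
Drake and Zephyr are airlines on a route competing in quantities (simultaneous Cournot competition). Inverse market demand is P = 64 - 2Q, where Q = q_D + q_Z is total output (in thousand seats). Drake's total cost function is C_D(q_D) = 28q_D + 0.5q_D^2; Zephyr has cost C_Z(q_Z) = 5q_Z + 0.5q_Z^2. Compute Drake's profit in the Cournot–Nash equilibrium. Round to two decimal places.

Drake's profit: π_D = (64 - 2Q)q_D - (28q_D + (1/2)q_D²). Setting ∂π_D/∂q_D = 0: 36 - 5q_D - 2(q_Z) = 0.
Zephyr's first-order condition: 59 - 5q_Z - 2(q_D) = 0.
Best responses: q_D = (36 - 2q_Z)/5, q_Z = (59 - 2q_D)/5.
Solving the pair: q_D = 62/21, q_Z = 223/21.
Price P = 64 - 2·(95/7) = 258/7.
Drake's profit: (258/7)·(62/21) - 28·(62/21) - (1/2)(62/21)² = 21.7914.

21.79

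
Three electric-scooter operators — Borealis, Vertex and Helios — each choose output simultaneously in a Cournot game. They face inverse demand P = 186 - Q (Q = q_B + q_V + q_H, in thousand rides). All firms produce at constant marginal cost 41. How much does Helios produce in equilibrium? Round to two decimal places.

A representative firm's profit is π_i = q_i(186 - Q) - 41q_i.
First-order condition (treating rivals' output as given): 145 - 2q_i - Σ_{j≠i} q_j = 0.
With identical firms every q_j equals q_i, so Σ_{j≠i} q_j = 2q_i and 145 = 4q_i, giving q_i = 145/4.

36.25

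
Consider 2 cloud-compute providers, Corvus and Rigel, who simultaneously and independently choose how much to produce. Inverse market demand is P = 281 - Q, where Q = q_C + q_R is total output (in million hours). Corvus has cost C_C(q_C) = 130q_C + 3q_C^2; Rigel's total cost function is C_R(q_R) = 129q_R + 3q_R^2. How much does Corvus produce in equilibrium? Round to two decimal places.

16.76

Corvus's profit: π_C = (281 - Q)q_C - (130q_C + 3q_C²). Setting ∂π_C/∂q_C = 0: 151 - 8q_C - (q_R) = 0.
Rigel's profit: π_R = (281 - Q)q_R - (129q_R + 3q_R²). Setting ∂π_R/∂q_R = 0: 152 - 8q_R - (q_C) = 0.
Best responses: q_C = (151 - q_R)/8, q_R = (152 - q_C)/8.
Substituting one into the other gives q_C = 352/21 and q_R = 355/21.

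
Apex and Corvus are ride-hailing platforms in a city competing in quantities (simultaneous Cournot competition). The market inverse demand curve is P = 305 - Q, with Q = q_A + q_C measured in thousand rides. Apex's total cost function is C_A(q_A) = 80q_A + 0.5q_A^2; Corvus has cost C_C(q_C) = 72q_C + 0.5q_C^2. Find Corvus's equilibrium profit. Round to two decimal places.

Apex's profit: π_A = (305 - Q)q_A - (80q_A + (1/2)q_A²). Setting ∂π_A/∂q_A = 0: 225 - 3q_A - (q_C) = 0.
Corvus's profit: π_C = (305 - Q)q_C - (72q_C + (1/2)q_C²). Setting ∂π_C/∂q_C = 0: 233 - 3q_C - (q_A) = 0.
Rearranging gives the reaction functions q_A = (225 - q_C)/3 and q_C = (233 - q_A)/3.
Substituting one into the other gives q_A = 221/4 and q_C = 237/4.
Price P = 305 - 229/2 = 381/2.
Corvus's profit: (381/2)·(237/4) - 72·(237/4) - (1/2)(237/4)² = 5265.8438.

5265.84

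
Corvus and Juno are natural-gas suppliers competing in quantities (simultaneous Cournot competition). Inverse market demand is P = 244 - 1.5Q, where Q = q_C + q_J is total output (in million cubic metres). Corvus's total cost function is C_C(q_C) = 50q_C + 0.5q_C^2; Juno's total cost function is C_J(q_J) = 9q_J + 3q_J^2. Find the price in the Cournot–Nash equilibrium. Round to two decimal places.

153.22

Corvus's profit: π_C = (244 - 1.5Q)q_C - (50q_C + (1/2)q_C²). Setting ∂π_C/∂q_C = 0: 194 - 4q_C - (3/2)(q_J) = 0.
Juno's profit: π_J = (244 - 1.5Q)q_J - (9q_J + 3q_J²). Setting ∂π_J/∂q_J = 0: 235 - 9q_J - (3/2)(q_C) = 0.
So q_C = (194 - (3/2)q_J)/4 and q_J = (235 - (3/2)q_C)/9.
Solving the pair: q_C = 1858/45, q_J = 19.2296.
Total output Q = 1634/27, so price P = 244 - (3/2)·(1634/27) = 1379/9.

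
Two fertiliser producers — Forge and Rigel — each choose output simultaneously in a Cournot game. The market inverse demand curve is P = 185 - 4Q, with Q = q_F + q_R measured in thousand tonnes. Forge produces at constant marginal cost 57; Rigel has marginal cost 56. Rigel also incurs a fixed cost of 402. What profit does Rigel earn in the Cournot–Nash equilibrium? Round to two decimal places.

Forge's profit: π_F = (185 - 4Q)q_F - (57q_F). Setting ∂π_F/∂q_F = 0: 128 - 8q_F - 4(q_R) = 0.
Rigel's profit: π_R = (185 - 4Q)q_R - (56q_R). Setting ∂π_R/∂q_R = 0: 129 - 8q_R - 4(q_F) = 0.
Rearranging gives the reaction functions q_F = (128 - 4q_R)/8 and q_R = (129 - 4q_F)/8.
Solving the pair: q_F = 127/12, q_R = 65/6.
Price P = 185 - 4·(257/12) = 298/3.
Rigel's profit: (298/3 - 56)·(65/6) - 402 = 607/9.

67.44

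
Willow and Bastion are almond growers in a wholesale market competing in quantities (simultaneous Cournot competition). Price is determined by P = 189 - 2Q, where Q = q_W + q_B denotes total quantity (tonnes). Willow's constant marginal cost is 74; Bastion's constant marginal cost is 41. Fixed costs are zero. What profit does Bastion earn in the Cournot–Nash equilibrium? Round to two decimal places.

1820.06

Willow's profit: π_W = (189 - 2Q)q_W - (74q_W). Setting ∂π_W/∂q_W = 0: 115 - 4q_W - 2(q_B) = 0.
Bastion's first-order condition: 148 - 4q_B - 2(q_W) = 0.
Rearranging gives the reaction functions q_W = (115 - 2q_B)/4 and q_B = (148 - 2q_W)/4.
Solving the pair: q_W = 41/3, q_B = 181/6.
Price P = 189 - 2·(263/6) = 304/3.
Bastion's profit: (304/3 - 41)·(181/6) = 1820.0556.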